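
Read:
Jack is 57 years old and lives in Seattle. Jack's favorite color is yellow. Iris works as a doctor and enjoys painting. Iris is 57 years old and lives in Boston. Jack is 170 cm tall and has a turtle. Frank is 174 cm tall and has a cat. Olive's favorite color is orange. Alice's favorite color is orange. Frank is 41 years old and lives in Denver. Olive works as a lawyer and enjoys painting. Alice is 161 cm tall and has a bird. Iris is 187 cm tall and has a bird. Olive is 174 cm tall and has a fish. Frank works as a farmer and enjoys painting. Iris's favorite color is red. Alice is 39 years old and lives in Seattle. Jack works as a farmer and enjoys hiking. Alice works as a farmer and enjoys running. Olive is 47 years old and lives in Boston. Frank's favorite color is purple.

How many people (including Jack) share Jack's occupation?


Jack is a farmer. Count = 3

3


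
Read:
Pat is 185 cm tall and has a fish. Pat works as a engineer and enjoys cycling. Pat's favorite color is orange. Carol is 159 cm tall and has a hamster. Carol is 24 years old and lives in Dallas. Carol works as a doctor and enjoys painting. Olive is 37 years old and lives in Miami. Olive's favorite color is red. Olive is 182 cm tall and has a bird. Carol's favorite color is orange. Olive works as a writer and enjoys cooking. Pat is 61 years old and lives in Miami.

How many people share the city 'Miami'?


Count: 2

2


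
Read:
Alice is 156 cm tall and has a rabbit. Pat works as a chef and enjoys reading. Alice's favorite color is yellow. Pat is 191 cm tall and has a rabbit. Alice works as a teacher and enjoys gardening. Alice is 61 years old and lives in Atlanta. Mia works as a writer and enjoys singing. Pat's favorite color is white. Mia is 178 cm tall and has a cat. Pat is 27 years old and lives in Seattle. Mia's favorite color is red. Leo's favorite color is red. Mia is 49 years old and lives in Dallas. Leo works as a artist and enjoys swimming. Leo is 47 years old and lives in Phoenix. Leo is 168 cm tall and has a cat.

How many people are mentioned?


People: Alice, Mia, Pat, Leo. Count = 4

4


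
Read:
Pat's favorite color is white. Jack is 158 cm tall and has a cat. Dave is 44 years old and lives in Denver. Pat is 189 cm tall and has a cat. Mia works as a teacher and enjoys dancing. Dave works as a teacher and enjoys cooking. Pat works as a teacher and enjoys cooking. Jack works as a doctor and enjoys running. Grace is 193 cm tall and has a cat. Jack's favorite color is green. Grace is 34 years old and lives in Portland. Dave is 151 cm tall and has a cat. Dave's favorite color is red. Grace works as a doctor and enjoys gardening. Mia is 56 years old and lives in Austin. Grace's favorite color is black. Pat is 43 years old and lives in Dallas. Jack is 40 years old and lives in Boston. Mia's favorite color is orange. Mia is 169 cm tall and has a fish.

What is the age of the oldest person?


Oldest: Mia at 56

56


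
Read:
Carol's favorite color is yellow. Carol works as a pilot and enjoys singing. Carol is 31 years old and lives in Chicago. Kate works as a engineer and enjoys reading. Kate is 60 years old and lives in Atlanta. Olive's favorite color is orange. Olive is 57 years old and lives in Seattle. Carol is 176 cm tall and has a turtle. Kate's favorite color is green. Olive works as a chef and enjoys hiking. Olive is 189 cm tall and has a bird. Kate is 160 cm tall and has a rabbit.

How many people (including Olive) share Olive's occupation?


Olive is a chef. Count = 1

1


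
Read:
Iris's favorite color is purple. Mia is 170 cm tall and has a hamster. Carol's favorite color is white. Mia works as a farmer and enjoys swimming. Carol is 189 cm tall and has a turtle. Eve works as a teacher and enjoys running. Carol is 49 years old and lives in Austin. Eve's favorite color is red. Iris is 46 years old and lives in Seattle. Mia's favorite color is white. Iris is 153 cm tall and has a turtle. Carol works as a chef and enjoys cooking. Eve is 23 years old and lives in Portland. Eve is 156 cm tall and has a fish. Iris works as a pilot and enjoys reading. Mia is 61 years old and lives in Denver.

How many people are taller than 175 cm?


Taller than 175: 1

1


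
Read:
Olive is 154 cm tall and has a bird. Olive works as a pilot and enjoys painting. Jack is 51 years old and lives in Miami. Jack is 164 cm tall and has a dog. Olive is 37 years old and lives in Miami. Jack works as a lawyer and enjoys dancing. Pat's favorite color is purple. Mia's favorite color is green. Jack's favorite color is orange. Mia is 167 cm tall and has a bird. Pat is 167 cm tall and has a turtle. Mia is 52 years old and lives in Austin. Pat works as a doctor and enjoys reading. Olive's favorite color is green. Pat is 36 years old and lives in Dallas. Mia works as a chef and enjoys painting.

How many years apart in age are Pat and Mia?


36 vs 52, diff = 16

16


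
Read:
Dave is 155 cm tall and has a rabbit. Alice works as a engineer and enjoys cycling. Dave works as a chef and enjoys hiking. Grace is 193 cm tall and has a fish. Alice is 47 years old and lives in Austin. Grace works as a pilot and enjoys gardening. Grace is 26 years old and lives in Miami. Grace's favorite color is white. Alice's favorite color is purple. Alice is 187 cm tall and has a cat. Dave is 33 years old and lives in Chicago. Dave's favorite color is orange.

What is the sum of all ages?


47+33+26 = 106

106


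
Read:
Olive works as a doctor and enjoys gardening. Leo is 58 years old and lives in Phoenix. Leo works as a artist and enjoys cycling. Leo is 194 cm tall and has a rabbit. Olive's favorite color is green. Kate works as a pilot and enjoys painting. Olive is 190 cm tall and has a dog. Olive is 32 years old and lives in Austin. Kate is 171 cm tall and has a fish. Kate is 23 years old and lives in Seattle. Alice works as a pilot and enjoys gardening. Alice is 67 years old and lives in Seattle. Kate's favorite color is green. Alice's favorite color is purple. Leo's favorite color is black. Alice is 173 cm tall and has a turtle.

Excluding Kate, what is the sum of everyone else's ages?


Sum (excluding Kate): 157

157


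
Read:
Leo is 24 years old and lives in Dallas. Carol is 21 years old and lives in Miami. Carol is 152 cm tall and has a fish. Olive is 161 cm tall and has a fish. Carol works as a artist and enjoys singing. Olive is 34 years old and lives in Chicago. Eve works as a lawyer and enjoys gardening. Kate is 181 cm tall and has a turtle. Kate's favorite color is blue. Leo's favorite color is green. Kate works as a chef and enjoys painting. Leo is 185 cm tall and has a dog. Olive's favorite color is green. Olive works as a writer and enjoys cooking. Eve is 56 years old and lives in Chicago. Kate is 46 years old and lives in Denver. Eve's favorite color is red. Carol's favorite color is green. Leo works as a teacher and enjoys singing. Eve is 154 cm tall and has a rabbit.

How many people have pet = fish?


Count: 2

2


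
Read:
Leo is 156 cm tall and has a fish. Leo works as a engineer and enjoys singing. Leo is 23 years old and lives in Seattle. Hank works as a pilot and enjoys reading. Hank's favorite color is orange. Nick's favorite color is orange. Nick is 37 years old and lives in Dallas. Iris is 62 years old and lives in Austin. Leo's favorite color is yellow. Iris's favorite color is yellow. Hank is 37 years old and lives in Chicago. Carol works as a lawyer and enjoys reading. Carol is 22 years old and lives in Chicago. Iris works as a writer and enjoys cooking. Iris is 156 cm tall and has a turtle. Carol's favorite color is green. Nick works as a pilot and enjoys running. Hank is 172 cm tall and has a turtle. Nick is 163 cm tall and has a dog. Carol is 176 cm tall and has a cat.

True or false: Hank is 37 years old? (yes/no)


Hank is actually 37. yes

yes


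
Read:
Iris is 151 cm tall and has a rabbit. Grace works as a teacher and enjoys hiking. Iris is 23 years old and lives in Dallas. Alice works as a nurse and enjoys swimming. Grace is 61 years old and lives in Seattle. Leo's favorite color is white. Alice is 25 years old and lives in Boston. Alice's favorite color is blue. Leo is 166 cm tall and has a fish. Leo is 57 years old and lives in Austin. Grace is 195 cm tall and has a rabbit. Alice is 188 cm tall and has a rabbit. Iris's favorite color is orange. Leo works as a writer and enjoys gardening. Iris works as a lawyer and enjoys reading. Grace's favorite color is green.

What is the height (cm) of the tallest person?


Tallest: Grace at 195 cm

195


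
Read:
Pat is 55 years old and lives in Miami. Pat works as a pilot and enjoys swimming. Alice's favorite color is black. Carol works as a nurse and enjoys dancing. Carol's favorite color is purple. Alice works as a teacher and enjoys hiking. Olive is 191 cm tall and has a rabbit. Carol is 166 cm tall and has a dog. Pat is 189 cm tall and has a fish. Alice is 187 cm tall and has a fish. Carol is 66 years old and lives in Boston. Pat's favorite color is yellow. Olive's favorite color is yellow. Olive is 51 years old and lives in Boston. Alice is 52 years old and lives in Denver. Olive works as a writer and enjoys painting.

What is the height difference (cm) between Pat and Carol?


|189 - 166| = 23

23


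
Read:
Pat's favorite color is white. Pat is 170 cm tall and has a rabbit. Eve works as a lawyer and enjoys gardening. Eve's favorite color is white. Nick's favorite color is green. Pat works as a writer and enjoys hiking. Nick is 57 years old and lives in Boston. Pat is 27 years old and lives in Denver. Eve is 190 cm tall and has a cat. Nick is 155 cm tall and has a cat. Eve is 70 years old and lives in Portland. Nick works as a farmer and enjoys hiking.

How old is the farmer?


The farmer is Nick, age 57

57


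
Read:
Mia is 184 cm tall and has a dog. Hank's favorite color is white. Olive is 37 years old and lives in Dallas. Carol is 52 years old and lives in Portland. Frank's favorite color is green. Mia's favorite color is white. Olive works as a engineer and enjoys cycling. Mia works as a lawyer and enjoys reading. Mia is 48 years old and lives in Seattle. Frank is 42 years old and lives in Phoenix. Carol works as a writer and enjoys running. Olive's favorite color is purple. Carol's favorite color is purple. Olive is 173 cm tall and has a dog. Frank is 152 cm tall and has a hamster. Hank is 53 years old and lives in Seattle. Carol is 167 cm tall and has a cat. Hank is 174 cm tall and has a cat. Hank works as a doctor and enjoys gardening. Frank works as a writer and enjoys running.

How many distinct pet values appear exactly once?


Unique pet values: 1

1


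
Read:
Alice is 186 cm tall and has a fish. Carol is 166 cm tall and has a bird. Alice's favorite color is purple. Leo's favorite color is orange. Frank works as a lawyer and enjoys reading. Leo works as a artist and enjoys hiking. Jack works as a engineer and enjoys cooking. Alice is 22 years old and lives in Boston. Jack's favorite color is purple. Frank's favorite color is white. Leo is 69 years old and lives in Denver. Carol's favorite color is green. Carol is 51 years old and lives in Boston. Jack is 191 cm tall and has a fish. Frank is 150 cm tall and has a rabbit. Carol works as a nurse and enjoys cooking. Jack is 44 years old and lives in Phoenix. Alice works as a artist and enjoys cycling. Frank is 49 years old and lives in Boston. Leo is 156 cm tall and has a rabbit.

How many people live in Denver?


Count in Denver: 1

1


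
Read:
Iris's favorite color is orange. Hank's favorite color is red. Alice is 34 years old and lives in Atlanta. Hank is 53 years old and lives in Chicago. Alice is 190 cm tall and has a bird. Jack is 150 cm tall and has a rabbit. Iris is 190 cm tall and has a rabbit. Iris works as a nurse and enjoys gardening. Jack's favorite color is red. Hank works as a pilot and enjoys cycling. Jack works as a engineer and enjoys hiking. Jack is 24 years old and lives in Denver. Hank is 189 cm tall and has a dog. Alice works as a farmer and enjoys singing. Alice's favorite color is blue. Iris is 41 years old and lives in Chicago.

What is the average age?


Sum=152, n=4, avg=38

38


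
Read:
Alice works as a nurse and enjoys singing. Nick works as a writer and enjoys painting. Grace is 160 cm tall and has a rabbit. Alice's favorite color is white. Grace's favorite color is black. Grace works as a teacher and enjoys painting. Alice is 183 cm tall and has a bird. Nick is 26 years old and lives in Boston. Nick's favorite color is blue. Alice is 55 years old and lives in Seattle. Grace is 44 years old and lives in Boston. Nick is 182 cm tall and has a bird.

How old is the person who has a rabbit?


Person with rabbit is Grace, age 44

44


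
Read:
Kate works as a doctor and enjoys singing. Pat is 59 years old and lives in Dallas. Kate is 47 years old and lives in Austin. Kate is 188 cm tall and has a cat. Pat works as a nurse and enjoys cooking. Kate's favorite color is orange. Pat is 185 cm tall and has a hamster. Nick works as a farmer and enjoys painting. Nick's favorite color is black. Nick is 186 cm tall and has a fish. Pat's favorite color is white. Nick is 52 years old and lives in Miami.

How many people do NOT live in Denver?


Not in Denver: 3

3


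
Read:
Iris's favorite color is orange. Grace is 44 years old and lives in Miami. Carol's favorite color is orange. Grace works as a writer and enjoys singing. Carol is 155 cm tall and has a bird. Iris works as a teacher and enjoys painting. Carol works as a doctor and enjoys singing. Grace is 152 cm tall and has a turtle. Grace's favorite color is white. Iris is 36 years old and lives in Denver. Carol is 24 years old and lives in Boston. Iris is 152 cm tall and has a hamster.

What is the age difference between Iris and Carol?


|36 - 24| = 12

12


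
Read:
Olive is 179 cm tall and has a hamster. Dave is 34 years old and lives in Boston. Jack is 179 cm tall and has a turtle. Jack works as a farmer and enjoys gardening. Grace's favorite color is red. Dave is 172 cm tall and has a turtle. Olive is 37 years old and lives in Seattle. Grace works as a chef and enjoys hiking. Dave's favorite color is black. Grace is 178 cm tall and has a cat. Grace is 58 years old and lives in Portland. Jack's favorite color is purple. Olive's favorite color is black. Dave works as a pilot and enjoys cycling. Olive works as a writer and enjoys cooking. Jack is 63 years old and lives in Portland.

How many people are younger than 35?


Filter: 1

1


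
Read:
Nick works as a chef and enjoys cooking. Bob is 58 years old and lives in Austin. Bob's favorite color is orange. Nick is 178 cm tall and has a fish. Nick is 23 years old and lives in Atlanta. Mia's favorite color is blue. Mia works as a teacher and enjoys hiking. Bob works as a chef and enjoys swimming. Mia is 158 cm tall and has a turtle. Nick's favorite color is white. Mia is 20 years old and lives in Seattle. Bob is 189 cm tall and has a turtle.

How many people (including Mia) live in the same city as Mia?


Mia lives in Seattle. Count = 1

1


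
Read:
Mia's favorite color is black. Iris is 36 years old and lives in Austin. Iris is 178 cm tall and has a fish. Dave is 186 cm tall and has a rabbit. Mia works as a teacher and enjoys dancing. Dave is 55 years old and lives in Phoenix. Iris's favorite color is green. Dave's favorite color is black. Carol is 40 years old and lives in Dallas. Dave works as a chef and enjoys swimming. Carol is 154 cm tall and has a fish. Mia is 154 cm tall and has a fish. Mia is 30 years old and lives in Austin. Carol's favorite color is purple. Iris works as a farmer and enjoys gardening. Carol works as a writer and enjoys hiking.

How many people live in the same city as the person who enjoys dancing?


Person with hobby dancing is Mia, city Austin. Count = 2

2


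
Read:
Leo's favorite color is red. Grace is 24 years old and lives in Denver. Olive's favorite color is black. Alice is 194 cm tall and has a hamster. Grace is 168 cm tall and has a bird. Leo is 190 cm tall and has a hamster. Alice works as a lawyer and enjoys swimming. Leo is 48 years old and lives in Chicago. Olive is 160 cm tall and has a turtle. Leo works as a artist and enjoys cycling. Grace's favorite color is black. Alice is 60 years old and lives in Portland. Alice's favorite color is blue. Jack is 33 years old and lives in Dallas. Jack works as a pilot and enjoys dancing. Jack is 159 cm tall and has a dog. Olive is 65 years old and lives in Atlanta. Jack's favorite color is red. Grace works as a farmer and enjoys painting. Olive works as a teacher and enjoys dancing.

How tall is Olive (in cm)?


Olive is 160 cm tall

160


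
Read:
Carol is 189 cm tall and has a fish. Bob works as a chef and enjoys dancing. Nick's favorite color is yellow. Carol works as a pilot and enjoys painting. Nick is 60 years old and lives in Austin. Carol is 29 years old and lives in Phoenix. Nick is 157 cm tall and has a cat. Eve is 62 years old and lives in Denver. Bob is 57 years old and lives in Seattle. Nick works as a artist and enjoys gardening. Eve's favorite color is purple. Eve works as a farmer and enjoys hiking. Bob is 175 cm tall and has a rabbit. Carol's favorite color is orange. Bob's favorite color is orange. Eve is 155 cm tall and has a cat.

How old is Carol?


Carol is 29 years old

29


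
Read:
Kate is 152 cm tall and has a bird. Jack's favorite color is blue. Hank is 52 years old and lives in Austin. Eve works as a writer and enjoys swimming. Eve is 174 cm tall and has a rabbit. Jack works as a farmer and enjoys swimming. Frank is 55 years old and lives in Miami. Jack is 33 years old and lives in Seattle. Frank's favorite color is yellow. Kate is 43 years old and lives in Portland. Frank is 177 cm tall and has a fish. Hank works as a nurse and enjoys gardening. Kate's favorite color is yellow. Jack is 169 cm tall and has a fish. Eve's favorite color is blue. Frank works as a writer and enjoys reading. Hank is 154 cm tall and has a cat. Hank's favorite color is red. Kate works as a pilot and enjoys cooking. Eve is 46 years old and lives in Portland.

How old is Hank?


Hank is 52 years old

52


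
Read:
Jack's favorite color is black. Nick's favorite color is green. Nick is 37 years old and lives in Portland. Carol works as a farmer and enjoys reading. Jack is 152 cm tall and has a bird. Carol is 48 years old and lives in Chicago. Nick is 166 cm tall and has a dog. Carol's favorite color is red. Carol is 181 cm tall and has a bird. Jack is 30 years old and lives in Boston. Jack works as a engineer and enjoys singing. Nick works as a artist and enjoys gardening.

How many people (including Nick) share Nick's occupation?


Nick is a artist. Count = 1

1


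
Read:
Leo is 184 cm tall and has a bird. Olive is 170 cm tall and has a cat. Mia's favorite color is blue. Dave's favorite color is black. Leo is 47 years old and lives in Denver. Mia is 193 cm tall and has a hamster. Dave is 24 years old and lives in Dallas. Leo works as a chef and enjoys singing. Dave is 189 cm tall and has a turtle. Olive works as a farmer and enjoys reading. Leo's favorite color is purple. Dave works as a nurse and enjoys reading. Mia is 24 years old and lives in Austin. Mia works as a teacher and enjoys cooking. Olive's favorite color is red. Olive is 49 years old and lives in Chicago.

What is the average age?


Sum=144, n=4, avg=36

36


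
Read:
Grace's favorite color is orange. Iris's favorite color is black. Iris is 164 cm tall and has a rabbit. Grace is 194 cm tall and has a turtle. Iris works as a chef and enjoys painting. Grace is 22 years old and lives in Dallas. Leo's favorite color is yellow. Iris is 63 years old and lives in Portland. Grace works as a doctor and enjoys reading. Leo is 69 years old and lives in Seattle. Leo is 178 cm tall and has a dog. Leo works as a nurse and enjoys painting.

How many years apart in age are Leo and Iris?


69 vs 63, diff = 6

6


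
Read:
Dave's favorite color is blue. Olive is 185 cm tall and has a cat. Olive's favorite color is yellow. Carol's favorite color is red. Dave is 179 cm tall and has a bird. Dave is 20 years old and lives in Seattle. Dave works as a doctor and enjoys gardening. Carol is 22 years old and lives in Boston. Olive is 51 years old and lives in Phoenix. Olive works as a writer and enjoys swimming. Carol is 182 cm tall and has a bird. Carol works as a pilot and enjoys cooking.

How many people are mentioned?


People: Carol, Dave, Olive. Count = 3

3


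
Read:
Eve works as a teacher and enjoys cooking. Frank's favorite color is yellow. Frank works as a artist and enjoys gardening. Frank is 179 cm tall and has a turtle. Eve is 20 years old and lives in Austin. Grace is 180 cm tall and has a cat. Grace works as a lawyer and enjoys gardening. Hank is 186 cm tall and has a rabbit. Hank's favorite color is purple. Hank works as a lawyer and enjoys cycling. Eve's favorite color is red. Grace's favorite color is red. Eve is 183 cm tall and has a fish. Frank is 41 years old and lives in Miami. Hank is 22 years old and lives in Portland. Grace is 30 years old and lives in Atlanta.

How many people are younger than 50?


Filter: 4

4


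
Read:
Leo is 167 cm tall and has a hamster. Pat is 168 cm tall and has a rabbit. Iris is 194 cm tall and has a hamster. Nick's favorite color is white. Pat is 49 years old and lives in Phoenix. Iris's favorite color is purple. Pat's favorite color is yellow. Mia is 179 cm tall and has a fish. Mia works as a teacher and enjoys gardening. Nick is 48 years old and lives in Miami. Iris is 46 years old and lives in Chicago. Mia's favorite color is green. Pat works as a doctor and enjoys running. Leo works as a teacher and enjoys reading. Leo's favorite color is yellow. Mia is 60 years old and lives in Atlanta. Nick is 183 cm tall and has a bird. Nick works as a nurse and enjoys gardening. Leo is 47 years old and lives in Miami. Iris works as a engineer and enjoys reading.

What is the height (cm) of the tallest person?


Tallest: Iris at 194 cm

194


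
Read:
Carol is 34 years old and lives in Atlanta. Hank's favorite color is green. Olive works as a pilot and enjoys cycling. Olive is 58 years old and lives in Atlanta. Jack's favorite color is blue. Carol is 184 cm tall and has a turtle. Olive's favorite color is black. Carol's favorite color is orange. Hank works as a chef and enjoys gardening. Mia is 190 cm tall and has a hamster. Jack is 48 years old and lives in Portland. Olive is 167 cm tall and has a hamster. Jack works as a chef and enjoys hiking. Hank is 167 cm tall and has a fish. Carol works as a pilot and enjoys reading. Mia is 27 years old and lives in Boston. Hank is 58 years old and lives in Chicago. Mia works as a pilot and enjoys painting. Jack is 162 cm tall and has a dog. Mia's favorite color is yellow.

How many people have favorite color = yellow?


Count: 1

1


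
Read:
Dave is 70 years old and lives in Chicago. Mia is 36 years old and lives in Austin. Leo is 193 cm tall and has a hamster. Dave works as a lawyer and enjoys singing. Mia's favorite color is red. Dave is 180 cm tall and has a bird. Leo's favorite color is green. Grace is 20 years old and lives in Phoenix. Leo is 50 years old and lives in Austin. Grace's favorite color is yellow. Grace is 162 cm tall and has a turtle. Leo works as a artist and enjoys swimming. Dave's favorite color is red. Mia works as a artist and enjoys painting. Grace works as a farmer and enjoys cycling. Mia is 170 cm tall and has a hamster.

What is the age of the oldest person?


Oldest: Dave at 70

70


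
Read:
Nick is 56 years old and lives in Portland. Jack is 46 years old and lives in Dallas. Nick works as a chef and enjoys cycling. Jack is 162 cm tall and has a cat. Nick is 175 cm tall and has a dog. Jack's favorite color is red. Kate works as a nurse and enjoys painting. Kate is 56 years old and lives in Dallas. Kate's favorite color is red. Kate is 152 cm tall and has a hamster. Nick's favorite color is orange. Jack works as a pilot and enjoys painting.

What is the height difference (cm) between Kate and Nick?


|152 - 175| = 23

23


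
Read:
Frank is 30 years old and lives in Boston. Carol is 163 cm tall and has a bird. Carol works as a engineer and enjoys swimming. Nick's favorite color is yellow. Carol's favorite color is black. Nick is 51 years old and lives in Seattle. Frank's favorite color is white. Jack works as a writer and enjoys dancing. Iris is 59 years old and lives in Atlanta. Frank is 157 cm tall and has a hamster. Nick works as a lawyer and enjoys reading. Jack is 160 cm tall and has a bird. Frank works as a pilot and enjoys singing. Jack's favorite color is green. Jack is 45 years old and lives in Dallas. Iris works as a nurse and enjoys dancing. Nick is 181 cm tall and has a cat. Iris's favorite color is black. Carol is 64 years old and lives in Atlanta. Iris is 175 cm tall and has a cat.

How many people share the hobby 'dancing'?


Count: 2

2


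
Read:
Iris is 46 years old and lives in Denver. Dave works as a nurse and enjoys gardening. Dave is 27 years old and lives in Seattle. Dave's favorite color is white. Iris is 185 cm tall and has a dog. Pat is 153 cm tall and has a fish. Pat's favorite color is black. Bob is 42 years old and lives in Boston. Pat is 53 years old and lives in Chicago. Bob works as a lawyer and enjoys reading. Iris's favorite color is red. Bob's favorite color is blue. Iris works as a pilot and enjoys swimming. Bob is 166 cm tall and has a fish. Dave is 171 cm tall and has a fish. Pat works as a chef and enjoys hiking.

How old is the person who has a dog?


Person with dog is Iris, age 46

46


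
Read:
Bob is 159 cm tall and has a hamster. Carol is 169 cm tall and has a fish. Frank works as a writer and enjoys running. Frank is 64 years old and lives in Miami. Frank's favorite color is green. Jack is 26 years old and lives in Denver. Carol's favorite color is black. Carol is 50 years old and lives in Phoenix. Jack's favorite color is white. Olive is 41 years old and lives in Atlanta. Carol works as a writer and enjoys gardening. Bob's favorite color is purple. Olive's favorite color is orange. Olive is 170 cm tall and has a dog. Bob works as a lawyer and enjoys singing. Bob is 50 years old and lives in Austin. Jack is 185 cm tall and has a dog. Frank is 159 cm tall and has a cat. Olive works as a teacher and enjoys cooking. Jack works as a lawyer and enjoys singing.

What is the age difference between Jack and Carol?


|26 - 50| = 24

24


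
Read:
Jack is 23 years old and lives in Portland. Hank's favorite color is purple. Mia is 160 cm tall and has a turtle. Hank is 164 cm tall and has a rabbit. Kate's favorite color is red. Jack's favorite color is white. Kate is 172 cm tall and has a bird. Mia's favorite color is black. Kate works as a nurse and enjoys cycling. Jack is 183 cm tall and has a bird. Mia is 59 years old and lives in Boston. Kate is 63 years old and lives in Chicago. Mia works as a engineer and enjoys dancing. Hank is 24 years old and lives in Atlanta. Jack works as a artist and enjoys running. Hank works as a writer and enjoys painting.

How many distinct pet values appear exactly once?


Unique pet values: 2

2


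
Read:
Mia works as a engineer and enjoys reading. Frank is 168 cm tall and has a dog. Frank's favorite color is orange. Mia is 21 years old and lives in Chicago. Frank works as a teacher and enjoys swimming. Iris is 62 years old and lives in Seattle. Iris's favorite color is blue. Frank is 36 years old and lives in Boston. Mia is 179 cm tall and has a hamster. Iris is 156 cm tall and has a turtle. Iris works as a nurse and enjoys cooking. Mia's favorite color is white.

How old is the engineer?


The engineer is Mia, age 21

21


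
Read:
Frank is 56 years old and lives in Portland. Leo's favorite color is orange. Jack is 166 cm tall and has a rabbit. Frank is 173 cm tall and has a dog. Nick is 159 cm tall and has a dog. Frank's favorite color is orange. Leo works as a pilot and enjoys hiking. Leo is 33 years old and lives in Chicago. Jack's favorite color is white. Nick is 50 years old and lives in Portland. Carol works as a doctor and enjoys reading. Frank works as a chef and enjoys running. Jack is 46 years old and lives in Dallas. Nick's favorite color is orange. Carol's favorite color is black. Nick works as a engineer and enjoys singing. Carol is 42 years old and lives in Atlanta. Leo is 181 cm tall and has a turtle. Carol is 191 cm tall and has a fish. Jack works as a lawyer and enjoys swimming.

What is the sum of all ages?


33+50+56+42+46 = 227

227


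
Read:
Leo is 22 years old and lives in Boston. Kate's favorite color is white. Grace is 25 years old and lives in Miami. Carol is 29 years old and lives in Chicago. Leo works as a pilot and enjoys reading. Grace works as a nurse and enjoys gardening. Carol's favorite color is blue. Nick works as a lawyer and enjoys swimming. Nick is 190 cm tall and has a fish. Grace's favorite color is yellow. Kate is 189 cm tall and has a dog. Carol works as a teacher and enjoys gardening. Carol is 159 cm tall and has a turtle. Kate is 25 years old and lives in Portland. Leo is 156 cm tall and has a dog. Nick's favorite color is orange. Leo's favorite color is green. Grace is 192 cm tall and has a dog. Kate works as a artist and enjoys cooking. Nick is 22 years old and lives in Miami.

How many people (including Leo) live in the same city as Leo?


Leo lives in Boston. Count = 1

1


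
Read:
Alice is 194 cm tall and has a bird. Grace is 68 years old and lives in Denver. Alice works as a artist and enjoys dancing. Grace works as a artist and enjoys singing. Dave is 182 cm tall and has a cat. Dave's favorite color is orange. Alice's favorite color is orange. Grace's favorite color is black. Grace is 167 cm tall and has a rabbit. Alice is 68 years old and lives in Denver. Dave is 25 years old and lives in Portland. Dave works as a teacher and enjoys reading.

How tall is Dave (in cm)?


Dave is 182 cm tall

182


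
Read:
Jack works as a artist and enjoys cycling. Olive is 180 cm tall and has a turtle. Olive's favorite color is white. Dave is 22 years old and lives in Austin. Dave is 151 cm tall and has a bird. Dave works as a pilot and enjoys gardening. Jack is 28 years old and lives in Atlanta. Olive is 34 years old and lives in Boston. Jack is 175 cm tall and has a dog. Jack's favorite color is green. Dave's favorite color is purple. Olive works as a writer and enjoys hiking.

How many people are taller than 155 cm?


Taller than 155: 2

2


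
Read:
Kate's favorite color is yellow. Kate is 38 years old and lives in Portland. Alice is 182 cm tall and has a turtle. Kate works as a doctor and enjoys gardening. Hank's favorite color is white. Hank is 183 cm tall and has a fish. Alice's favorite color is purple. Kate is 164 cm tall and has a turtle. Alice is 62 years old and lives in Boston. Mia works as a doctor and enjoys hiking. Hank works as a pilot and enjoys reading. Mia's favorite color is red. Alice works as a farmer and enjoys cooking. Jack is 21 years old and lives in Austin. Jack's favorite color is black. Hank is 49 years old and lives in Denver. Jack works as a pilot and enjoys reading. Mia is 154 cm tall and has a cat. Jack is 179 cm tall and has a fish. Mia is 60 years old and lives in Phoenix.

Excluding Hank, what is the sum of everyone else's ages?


Sum (excluding Hank): 181

181


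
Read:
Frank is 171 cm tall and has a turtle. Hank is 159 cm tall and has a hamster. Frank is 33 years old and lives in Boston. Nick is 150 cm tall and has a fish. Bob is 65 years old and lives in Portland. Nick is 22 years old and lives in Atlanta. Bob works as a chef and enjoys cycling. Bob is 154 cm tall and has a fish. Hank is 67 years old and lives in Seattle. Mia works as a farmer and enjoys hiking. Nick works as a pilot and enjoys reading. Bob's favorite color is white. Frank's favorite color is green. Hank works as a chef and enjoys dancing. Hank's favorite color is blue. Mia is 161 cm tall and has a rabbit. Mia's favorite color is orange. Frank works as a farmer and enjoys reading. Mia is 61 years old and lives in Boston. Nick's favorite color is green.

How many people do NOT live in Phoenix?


Not in Phoenix: 5

5


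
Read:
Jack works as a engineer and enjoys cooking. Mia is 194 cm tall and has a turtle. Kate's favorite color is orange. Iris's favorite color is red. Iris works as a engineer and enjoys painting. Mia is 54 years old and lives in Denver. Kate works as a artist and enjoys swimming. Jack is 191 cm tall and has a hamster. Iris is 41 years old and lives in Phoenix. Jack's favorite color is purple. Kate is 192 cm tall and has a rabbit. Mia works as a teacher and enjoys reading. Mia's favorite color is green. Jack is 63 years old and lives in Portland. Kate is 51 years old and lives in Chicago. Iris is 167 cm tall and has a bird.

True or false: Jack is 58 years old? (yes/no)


Jack is actually 63. no

no


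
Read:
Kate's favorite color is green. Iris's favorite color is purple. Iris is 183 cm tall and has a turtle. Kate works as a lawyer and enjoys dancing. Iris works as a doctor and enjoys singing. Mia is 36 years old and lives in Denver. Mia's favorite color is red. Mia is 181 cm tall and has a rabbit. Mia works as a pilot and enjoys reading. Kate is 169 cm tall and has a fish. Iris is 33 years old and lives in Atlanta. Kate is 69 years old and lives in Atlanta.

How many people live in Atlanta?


Count in Atlanta: 2

2


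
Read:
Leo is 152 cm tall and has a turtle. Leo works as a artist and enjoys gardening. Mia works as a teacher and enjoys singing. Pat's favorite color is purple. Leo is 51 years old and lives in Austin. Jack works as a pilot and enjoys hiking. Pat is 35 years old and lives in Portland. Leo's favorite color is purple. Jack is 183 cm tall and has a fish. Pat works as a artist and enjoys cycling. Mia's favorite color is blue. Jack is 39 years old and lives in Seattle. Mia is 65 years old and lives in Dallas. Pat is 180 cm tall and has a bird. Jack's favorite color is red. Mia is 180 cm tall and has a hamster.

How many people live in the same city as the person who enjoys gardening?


Person with hobby gardening is Leo, city Austin. Count = 1

1


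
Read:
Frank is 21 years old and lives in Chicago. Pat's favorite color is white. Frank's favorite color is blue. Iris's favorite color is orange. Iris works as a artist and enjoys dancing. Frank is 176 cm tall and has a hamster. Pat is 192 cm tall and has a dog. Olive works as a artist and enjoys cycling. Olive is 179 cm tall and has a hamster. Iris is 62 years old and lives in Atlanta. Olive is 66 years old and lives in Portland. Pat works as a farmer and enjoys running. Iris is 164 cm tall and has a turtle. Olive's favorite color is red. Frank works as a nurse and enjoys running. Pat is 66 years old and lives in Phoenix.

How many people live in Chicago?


Count in Chicago: 1

1


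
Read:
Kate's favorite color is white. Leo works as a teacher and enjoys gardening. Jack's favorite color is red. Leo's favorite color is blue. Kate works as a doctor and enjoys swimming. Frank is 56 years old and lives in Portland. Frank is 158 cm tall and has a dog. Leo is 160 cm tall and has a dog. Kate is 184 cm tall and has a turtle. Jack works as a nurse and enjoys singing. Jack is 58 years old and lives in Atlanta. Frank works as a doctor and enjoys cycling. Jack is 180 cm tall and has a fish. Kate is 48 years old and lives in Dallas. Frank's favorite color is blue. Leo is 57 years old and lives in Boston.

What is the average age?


Sum=219, n=4, avg=54.75

54.75


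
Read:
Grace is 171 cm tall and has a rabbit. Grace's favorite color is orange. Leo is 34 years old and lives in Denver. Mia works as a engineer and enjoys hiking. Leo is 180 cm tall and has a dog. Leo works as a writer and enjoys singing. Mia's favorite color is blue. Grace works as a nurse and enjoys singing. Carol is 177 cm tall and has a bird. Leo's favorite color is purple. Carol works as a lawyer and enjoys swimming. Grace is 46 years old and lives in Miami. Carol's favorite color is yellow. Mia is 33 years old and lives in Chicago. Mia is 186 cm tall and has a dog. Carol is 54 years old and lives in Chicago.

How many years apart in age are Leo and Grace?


34 vs 46, diff = 12

12


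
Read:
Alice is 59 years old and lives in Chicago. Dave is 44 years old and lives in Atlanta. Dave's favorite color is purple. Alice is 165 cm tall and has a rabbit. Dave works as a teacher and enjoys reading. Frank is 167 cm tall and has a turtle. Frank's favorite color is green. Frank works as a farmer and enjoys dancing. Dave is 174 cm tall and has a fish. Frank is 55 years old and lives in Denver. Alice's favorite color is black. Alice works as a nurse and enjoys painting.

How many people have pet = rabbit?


Count: 1

1


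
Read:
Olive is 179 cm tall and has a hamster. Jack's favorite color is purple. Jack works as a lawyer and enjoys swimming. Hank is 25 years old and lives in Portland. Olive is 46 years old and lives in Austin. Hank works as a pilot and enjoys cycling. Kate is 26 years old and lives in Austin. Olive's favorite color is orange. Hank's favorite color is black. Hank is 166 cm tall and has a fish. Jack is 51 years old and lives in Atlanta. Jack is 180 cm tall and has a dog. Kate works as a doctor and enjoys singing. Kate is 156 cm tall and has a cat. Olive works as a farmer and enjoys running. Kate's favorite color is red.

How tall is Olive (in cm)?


Olive is 179 cm tall

179


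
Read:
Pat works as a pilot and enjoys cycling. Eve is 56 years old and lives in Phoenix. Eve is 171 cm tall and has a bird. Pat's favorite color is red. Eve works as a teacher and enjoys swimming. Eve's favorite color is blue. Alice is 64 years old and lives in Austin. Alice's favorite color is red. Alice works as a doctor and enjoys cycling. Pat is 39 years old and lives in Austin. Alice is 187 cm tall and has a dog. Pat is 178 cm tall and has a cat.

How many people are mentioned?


People: Pat, Eve, Alice. Count = 3

3


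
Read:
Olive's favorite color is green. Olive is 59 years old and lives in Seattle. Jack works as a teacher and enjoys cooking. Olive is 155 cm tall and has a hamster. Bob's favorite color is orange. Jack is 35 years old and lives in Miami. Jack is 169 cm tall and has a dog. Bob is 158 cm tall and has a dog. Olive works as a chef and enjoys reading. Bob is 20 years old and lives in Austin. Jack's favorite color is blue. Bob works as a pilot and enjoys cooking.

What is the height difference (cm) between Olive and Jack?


|155 - 169| = 14

14


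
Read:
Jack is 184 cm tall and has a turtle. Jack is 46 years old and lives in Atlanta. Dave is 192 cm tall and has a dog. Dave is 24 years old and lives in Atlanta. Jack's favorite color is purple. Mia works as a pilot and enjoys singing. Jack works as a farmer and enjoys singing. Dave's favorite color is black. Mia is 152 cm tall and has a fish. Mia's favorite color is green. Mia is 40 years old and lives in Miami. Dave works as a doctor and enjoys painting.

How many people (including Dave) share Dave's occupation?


Dave is a doctor. Count = 1

1


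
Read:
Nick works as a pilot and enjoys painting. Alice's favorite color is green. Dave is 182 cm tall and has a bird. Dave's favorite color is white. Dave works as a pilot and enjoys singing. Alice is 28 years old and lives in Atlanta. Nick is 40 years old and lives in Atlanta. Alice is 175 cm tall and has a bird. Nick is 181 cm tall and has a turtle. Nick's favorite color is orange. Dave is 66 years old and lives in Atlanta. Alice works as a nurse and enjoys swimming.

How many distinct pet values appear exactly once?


Unique pet values: 1

1


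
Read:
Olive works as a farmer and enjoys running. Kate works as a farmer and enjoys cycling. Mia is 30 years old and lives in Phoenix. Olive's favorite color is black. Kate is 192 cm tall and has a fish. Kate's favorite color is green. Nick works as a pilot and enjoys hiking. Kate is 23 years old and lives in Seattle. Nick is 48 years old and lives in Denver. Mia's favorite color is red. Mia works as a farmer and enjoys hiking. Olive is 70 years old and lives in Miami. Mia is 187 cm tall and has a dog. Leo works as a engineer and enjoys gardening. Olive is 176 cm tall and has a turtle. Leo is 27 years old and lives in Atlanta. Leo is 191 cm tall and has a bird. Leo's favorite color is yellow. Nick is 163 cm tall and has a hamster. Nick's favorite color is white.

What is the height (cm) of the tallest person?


Tallest: Kate at 192 cm

192
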